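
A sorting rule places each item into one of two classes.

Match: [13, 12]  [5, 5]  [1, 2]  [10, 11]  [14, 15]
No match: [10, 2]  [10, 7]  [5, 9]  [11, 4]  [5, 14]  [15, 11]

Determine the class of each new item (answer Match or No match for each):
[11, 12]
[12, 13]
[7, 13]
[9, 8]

Match, Match, No match, Match

The simplest hypothesis consistent with all the labels is: |first − second| ≤ 1.
[11, 12]: |11−12| = 1 — checks out, so Match. [12, 13]: |12−13| = 1 — checks out, so Match. [7, 13]: |7−13| = 6 — does not pass, so No match. [9, 8]: |9−8| = 1 — checks out, so Match.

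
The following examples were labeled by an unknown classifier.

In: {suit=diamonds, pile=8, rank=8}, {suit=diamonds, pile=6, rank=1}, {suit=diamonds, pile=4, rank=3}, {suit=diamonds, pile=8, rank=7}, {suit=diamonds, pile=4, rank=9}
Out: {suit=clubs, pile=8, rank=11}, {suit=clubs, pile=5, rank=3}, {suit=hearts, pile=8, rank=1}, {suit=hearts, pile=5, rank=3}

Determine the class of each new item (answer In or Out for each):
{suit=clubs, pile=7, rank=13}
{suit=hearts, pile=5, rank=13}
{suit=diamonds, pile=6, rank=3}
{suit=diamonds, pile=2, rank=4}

Out, Out, In, In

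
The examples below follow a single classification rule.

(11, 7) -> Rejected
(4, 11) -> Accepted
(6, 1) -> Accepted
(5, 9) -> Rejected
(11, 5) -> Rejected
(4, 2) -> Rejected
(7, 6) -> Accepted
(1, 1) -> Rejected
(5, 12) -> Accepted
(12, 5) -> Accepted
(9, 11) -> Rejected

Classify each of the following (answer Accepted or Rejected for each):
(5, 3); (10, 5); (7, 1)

The classifier is using: sum is odd.
(5, 3): 5+3 = 8 — lacks this property, so Rejected.
(10, 5): 10+5 = 15 — checks out, so Accepted.
(7, 1): 7+1 = 8 — lacks this property, so Rejected.

Rejected, Accepted, Rejected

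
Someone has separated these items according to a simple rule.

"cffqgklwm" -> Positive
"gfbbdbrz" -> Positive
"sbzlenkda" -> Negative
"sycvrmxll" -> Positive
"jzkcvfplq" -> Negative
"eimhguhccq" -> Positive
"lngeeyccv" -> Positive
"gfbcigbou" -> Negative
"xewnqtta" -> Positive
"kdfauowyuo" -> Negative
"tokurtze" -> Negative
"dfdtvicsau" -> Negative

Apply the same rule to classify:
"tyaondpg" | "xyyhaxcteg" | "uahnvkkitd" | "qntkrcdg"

Negative, Positive, Positive, Negative

All 'Positive' examples share one property — has a double letter — and every 'Negative' example lacks it.
"tyaondpg": no doubled letter — does not fit, so Negative. "xyyhaxcteg": 'yy' doubled — matches, so Positive. "uahnvkkitd": 'kk' doubled — matches, so Positive. "qntkrcdg": no doubled letter — does not fit, so Negative.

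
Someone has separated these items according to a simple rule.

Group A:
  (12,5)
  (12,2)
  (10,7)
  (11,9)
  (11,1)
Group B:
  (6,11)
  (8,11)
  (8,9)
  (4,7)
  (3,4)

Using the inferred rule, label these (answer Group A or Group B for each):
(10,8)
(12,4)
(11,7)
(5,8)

The classifier is using: first > second.

Group A, Group A, Group A, Group B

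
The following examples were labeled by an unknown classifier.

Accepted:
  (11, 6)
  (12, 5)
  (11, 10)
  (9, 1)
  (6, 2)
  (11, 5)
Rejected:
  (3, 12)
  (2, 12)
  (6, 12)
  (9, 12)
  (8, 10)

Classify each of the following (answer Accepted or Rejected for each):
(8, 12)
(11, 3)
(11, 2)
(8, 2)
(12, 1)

Rejected, Accepted, Accepted, Accepted, Accepted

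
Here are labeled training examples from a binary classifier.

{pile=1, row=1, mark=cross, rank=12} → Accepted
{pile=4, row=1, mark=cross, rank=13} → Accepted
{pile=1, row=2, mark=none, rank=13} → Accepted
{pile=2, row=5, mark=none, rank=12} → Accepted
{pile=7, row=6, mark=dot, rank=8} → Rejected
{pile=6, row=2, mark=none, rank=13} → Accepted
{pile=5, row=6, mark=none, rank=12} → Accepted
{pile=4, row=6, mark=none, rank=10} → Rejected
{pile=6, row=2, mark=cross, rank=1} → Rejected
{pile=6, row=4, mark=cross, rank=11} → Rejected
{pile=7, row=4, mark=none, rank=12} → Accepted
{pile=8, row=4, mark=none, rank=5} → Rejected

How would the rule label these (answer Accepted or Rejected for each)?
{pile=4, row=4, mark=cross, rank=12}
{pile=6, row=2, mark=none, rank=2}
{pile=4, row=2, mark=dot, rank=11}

The pattern is that an item is 'Accepted' exactly when: rank ≥ 12.
Accepted: {pile=4, row=4, mark=cross, rank=12}, since rank = 12.
Rejected: {pile=6, row=2, mark=none, rank=2}, since rank = 2.
Rejected: {pile=4, row=2, mark=dot, rank=11}, since rank = 11.

Accepted, Rejected, Rejected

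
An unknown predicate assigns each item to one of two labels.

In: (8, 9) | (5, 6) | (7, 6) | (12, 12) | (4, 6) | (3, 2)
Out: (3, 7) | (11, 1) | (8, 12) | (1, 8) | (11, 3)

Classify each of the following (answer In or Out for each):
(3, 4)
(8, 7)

The classifier is using: |first − second| ≤ 2.
(3, 4) — |3−4| = 1, hence In. (8, 7) — |8−7| = 1, hence In.

In, In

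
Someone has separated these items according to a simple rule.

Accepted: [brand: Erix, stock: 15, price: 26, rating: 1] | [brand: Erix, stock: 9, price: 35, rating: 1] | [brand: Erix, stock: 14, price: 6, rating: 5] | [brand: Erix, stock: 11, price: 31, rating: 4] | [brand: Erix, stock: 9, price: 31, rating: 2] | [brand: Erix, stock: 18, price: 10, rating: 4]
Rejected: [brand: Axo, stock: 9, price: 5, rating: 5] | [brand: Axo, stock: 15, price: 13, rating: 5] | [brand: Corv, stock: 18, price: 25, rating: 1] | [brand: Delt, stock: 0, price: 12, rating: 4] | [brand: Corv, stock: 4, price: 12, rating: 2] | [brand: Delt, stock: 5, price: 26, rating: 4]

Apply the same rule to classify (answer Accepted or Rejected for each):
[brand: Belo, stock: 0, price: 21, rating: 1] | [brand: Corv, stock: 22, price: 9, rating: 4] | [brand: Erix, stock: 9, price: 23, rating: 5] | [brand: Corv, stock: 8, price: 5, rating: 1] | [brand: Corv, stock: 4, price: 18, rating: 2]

Rejected, Rejected, Accepted, Rejected, Rejected

One predicate separates the groups cleanly: brand is Erix.
[brand: Belo, stock: 0, price: 21, rating: 1]: Rejected (brand is Belo). [brand: Corv, stock: 22, price: 9, rating: 4]: Rejected (brand is Corv). [brand: Erix, stock: 9, price: 23, rating: 5]: Accepted (brand is Erix). [brand: Corv, stock: 8, price: 5, rating: 1]: Rejected (brand is Corv). [brand: Corv, stock: 4, price: 18, rating: 2]: Rejected (brand is Corv).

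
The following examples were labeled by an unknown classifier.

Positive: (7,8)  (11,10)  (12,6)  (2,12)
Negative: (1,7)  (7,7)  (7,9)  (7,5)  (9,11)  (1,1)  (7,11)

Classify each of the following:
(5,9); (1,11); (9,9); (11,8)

All 'Positive' examples share one property — second is even — and every 'Negative' example lacks it.
(5,9) → second 9 → Negative. (1,11) → second 11 → Negative. (9,9) → second 9 → Negative. (11,8) → second 8 → Positive.

Negative, Negative, Negative, Positive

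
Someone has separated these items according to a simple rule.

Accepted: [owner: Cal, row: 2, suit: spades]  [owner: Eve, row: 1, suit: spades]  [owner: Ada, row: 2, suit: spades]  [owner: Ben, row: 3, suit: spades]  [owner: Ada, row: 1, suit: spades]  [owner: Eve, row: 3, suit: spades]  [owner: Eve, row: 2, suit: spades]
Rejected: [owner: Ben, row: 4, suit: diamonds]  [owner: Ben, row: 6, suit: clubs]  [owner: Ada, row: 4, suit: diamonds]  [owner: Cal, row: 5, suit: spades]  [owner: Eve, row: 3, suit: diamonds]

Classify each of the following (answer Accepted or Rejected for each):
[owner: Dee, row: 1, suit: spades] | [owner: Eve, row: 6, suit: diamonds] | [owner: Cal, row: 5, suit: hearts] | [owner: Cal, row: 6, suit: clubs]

All 'Accepted' examples share one property — suit is spades AND row ≤ 3 — and every 'Rejected' example lacks it.
[owner: Dee, row: 1, suit: spades]: suit is spades, row = 1, fits → Accepted.
[owner: Eve, row: 6, suit: diamonds]: suit is diamonds, row = 6, fails the rule → Rejected.
[owner: Cal, row: 5, suit: hearts]: suit is hearts, row = 5, fails the rule → Rejected.
[owner: Cal, row: 6, suit: clubs]: suit is clubs, row = 6, fails the rule → Rejected.

Accepted, Rejected, Rejected, Rejected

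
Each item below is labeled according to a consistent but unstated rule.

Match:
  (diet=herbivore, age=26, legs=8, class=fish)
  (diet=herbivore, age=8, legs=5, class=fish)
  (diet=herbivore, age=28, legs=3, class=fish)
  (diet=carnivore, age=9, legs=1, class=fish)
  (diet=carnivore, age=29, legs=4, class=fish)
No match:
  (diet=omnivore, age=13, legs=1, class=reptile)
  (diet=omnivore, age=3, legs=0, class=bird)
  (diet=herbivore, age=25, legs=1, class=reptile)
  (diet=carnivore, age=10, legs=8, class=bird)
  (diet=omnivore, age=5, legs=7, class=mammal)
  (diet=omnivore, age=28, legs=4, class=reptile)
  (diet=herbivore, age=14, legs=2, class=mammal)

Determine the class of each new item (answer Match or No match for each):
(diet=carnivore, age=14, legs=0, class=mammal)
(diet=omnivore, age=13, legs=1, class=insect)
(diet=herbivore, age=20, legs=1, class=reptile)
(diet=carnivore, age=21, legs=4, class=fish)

No match, No match, No match, Match

Checking candidate rules against both groups, what survives is: class is fish.
(diet=carnivore, age=14, legs=0, class=mammal) — class is mammal, hence No match. (diet=omnivore, age=13, legs=1, class=insect) — class is insect, hence No match. (diet=herbivore, age=20, legs=1, class=reptile) — class is reptile, hence No match. (diet=carnivore, age=21, legs=4, class=fish) — class is fish, hence Match.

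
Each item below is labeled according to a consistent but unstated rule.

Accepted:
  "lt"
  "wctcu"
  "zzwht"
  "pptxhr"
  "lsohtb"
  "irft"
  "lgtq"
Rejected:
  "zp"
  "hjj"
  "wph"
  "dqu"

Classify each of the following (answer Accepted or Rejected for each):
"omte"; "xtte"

Accepted, Accepted

The simplest hypothesis consistent with all the labels is: contains 't'.
"omte": has 't', matches → Accepted.
"xtte": has 't', matches → Accepted.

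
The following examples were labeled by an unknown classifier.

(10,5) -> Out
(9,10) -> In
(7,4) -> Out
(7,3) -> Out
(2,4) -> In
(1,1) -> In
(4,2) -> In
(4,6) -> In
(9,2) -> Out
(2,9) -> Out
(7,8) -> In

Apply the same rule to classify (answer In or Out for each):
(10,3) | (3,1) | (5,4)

Out, In, In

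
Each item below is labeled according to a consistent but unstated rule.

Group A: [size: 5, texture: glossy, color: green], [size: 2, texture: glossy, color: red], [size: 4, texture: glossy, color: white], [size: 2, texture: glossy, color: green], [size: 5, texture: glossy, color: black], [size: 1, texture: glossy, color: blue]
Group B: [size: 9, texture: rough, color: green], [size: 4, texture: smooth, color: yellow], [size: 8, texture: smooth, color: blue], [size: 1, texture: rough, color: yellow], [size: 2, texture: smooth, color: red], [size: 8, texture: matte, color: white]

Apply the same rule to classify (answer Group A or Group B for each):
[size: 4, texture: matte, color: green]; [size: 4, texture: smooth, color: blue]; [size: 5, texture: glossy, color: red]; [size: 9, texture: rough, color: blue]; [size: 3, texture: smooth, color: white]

Group B, Group B, Group A, Group B, Group B

The common property of the 'Group A' items is: texture is glossy. No 'Group B' item has it.
[size: 4, texture: matte, color: green]: texture is matte — does not fit, so Group B.
[size: 4, texture: smooth, color: blue]: texture is smooth — does not fit, so Group B.
[size: 5, texture: glossy, color: red]: texture is glossy — fits, so Group A.
[size: 9, texture: rough, color: blue]: texture is rough — does not fit, so Group B.
[size: 3, texture: smooth, color: white]: texture is smooth — does not fit, so Group B.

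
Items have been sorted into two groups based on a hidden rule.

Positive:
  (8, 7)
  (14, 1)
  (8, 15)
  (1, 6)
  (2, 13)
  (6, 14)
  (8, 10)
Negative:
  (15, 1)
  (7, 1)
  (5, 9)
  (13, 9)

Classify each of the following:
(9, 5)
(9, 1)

The simplest hypothesis consistent with all the labels is: product is even.
Negative: (9, 5), since 9·5 = 45.
Negative: (9, 1), since 9·1 = 9.

Negative, Negative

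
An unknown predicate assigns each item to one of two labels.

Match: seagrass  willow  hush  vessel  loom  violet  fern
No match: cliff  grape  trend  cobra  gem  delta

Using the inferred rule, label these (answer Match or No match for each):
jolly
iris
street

No match, Match, Match

All 'Match' examples share one property — even length — and every 'No match' example lacks it.
jolly → length 5 → No match.
iris → length 4 → Match.
street → length 6 → Match.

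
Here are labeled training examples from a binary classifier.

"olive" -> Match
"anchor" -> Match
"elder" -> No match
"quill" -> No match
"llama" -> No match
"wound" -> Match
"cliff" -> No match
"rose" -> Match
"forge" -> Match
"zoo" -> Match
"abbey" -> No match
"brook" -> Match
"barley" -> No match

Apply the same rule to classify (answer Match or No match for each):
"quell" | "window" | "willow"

No match, Match, Match

'Match' ⟺ contains 'o'.
"quell" → no 'o' → No match. "window" → has 'o' → Match. "willow" → has 'o' → Match.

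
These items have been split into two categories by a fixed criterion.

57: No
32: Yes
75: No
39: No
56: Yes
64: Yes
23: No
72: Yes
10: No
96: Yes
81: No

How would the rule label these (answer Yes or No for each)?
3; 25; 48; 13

No, No, Yes, No

The classifier is using: multiple of 4.
3: No (3 = 4·0 + 3). 25: No (25 = 4·6 + 1). 48: Yes (48 = 4·12). 13: No (13 = 4·3 + 1).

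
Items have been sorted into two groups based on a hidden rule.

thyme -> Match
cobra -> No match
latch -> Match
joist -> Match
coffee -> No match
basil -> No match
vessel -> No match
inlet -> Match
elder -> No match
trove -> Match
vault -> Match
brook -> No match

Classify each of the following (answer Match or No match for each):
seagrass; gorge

No match, No match

A rule that fits every label: contains 't' — true of each 'Match' example, false of each 'No match' one.
seagrass: no 't', does not pass → No match.
gorge: no 't', does not pass → No match.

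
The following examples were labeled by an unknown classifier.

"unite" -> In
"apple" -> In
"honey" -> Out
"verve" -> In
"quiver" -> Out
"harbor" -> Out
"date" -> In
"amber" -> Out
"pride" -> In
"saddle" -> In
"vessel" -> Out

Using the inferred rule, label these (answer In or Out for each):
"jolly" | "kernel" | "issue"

Out, Out, In

Rule: ends with 'e'. This holds for each 'In' example and fails for each 'Out' one.
"jolly" → ends with 'y' → Out. "kernel" → ends with 'l' → Out. "issue" → ends with 'e' → In.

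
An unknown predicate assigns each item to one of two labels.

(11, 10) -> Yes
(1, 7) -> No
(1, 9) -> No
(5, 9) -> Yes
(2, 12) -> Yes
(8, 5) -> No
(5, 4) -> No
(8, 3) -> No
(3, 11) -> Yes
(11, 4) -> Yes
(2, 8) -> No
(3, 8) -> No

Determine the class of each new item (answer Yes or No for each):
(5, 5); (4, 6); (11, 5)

Every 'Yes' example satisfies: sum ≥ 14. None of the 'No' examples do.
(5, 5): 5+5 = 10 — fails the rule, so No.
(4, 6): 4+6 = 10 — fails the rule, so No.
(11, 5): 11+5 = 16 — passes, so Yes.

No, No, Yes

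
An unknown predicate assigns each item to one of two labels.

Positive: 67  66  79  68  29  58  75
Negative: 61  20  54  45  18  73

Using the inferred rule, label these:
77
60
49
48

Positive, Negative, Positive, Positive

The pattern is that an item is 'Positive' exactly when: digit sum ≥ 11.
Positive: 77, since digit sum 7+7 = 14. Negative: 60, since digit sum 6+0 = 6. Positive: 49, since digit sum 4+9 = 13. Positive: 48, since digit sum 4+8 = 12.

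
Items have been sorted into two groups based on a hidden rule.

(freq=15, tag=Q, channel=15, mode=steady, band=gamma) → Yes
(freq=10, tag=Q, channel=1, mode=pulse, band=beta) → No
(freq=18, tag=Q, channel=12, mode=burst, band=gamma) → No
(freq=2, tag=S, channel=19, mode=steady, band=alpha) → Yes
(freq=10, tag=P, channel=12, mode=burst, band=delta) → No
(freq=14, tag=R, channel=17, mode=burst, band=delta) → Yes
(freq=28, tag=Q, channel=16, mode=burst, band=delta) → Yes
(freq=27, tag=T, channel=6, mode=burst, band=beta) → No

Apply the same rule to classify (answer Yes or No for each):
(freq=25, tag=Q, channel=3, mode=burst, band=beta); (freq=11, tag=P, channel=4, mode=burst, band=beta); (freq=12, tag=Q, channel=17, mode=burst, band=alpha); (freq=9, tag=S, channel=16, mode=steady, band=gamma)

No, No, Yes, Yes

The distinguishing property — channel ≥ 15 — holds for all the 'Yes' cases and none of the 'No' cases.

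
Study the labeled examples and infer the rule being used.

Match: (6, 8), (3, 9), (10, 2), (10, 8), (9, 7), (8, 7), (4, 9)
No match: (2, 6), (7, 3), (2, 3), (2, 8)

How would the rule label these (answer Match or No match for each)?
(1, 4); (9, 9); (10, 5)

The rule appears to be: sum ≥ 12.

No match, Match, Match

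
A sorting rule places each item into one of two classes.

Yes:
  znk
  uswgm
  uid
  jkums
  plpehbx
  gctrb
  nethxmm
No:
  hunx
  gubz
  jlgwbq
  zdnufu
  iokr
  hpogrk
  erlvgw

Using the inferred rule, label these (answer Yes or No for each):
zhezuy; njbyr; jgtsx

Looking at the examples, the only property every 'Yes' case has and every 'No' case lacks is: odd length.

No, Yes, Yes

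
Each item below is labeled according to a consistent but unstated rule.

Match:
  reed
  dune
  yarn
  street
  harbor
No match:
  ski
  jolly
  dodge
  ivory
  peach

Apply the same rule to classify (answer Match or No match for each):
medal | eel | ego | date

No match, No match, No match, Match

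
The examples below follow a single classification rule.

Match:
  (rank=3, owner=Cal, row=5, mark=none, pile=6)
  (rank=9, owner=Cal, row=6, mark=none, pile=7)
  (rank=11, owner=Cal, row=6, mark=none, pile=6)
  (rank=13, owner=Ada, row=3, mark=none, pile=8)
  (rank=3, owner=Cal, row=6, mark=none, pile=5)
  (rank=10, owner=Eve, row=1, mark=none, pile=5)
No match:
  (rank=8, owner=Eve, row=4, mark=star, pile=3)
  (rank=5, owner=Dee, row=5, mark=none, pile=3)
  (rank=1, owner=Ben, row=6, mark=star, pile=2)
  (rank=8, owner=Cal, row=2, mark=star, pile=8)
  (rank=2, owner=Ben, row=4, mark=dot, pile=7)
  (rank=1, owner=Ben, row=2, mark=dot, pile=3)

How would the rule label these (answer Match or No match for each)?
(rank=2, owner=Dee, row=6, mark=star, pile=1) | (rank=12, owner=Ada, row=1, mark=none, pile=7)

The simplest hypothesis consistent with all the labels is: mark is none AND pile ≥ 5.
(rank=2, owner=Dee, row=6, mark=star, pile=1) → mark is star, pile = 1 → No match.
(rank=12, owner=Ada, row=1, mark=none, pile=7) → mark is none, pile = 7 → Match.

No match, Match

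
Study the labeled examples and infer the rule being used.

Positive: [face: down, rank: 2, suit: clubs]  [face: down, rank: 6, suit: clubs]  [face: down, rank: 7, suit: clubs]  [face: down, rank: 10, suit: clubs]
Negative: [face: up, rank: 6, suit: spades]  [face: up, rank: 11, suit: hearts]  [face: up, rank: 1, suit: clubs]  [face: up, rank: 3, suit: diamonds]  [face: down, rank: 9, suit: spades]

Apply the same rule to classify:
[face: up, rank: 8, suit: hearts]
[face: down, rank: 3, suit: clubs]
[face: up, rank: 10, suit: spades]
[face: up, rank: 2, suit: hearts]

Negative, Positive, Negative, Negative

A rule that fits every label: face is down AND suit is clubs — true of each 'Positive' example, false of each 'Negative' one.
[face: up, rank: 8, suit: hearts]: face is up, suit is hearts — does not pass, so Negative. [face: down, rank: 3, suit: clubs]: face is down, suit is clubs — checks out, so Positive. [face: up, rank: 10, suit: spades]: face is up, suit is spades — does not pass, so Negative. [face: up, rank: 2, suit: hearts]: face is up, suit is hearts — does not pass, so Negative.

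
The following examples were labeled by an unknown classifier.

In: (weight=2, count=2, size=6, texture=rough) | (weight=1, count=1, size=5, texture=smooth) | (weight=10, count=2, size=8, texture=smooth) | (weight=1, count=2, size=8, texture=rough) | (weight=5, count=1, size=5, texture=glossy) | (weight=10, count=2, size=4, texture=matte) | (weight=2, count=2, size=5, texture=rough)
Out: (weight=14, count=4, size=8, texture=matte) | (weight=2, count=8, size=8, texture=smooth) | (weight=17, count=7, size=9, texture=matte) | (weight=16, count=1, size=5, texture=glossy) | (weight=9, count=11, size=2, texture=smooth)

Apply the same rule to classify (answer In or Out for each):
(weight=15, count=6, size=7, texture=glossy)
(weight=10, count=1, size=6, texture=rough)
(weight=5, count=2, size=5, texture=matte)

Out, In, In

The simplest hypothesis consistent with all the labels is: count ≤ 2 AND weight ≤ 10.
Out: (weight=15, count=6, size=7, texture=glossy), since count = 6, weight = 15.
In: (weight=10, count=1, size=6, texture=rough), since count = 1, weight = 10.
In: (weight=5, count=2, size=5, texture=matte), since count = 2, weight = 5.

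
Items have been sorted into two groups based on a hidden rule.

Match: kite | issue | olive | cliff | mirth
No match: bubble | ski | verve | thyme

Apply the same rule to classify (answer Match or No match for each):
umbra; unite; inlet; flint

The classifier is using: length ≥ 4 AND contains 'i'.
umbra: No match (length 5, no 'i'). unite: Match (length 5, has 'i'). inlet: Match (length 5, has 'i'). flint: Match (length 5, has 'i').

No match, Match, Match, Match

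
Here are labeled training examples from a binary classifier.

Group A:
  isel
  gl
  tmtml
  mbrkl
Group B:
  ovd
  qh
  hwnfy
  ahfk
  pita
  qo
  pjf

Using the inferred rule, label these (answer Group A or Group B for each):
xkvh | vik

The common property of the 'Group A' items is: contains 'l'. No 'Group B' item has it.
xkvh: no 'l' — doesn't qualify, so Group B.
vik: no 'l' — doesn't qualify, so Group B.

Group B, Group B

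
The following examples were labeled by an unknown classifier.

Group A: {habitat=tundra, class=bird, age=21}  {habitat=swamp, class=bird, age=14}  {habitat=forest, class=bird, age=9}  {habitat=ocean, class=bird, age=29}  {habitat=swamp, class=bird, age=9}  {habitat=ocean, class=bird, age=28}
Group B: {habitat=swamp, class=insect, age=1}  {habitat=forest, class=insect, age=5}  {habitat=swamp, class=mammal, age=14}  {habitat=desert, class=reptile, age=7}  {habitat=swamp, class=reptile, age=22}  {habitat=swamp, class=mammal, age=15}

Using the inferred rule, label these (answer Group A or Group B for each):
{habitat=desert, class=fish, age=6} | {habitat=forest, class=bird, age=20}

Group B, Group A

Comparing the two groups points to one rule — class is bird.
{habitat=desert, class=fish, age=6} — class is fish, hence Group B.
{habitat=forest, class=bird, age=20} — class is bird, hence Group A.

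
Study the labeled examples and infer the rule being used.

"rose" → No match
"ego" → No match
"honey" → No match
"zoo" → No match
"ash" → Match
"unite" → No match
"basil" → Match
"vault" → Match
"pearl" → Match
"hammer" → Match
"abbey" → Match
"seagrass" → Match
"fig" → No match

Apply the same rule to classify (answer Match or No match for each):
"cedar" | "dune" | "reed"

Comparing the two groups points to one rule — contains 'a'.
"cedar": has 'a', has this property → Match.
"dune": no 'a', lacks this property → No match.
"reed": no 'a', lacks this property → No match.

Match, No match, No match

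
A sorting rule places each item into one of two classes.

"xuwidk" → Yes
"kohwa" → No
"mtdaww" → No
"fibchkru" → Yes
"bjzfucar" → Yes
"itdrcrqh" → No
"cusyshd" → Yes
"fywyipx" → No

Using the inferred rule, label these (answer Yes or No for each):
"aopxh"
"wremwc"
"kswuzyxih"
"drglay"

No, No, Yes, No

'Yes' ⟺ contains 'u'.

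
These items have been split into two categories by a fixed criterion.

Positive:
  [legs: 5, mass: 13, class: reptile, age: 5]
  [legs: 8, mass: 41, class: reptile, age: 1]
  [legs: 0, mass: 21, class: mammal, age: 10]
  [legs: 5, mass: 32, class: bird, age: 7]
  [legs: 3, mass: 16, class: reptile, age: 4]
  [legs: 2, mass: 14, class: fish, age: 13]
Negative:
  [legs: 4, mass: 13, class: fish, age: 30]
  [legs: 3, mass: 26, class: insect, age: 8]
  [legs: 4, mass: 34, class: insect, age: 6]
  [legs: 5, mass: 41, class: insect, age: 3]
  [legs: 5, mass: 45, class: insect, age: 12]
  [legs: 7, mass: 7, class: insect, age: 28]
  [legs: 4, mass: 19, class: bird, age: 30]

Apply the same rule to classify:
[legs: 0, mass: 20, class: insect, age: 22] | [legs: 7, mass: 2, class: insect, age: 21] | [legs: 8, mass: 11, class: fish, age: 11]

Rule: class is not insect AND age ≤ 13. This holds for each 'Positive' example and fails for each 'Negative' one.
[legs: 0, mass: 20, class: insect, age: 22] — class is insect, age = 22, hence Negative.
[legs: 7, mass: 2, class: insect, age: 21] — class is insect, age = 21, hence Negative.
[legs: 8, mass: 11, class: fish, age: 11] — class is fish, age = 11, hence Positive.

Negative, Negative, Positive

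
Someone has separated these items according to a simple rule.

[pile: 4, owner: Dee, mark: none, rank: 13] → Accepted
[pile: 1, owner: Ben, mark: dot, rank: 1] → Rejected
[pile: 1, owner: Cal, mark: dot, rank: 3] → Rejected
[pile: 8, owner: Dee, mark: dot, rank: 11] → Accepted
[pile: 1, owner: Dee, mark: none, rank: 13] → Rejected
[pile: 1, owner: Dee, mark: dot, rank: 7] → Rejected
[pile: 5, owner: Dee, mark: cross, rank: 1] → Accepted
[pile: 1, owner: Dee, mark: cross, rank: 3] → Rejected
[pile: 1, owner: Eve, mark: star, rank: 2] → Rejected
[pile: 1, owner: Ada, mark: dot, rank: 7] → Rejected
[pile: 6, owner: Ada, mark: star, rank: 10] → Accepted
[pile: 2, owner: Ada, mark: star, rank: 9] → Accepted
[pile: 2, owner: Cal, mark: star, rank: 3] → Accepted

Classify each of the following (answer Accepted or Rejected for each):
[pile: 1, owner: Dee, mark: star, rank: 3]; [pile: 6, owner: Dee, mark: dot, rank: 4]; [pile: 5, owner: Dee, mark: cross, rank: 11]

All 'Accepted' examples share one property — pile ≥ 2 — and every 'Rejected' example lacks it.
[pile: 1, owner: Dee, mark: star, rank: 3] — pile = 1, hence Rejected. [pile: 6, owner: Dee, mark: dot, rank: 4] — pile = 6, hence Accepted. [pile: 5, owner: Dee, mark: cross, rank: 11] — pile = 5, hence Accepted.

Rejected, Accepted, Accepted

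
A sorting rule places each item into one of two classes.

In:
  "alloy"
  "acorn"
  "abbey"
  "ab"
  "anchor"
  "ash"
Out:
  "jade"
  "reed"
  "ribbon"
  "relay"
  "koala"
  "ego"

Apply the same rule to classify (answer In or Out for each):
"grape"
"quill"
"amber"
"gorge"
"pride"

Out, Out, In, Out, Out

Looking at the examples, the only property every 'In' case has and every 'Out' case lacks is: starts with 'a'.
"grape": Out (starts with 'g').
"quill": Out (starts with 'q').
"amber": In (starts with 'a').
"gorge": Out (starts with 'g').
"pride": Out (starts with 'p').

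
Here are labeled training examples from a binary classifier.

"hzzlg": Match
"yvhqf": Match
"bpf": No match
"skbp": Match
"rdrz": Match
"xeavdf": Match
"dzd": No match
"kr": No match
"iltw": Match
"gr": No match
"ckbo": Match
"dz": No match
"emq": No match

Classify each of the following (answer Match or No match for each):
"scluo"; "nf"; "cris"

The pattern is that an item is 'Match' exactly when: length ≥ 4.
"scluo" → length 5 → Match.
"nf" → length 2 → No match.
"cris" → length 4 → Match.

Match, No match, Match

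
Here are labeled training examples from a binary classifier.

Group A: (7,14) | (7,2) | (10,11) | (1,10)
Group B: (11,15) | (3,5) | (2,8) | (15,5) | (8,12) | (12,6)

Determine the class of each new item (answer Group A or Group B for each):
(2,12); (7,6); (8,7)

Group B, Group A, Group A

A rule that fits every label: sum is odd — true of each 'Group A' example, false of each 'Group B' one.
(2,12) → 2+12 = 14 → Group B.
(7,6) → 7+6 = 13 → Group A.
(8,7) → 8+7 = 15 → Group A.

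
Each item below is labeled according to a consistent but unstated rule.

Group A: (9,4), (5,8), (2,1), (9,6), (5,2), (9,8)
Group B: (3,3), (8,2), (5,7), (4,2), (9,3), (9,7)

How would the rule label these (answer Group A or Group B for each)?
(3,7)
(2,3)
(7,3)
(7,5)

Group B, Group A, Group B, Group B

'Group A' ⟺ sum is odd.
(3,7): 3+7 = 10 — does not fit, so Group B. (2,3): 2+3 = 5 — satisfies this, so Group A. (7,3): 7+3 = 10 — does not fit, so Group B. (7,5): 7+5 = 12 — does not fit, so Group B.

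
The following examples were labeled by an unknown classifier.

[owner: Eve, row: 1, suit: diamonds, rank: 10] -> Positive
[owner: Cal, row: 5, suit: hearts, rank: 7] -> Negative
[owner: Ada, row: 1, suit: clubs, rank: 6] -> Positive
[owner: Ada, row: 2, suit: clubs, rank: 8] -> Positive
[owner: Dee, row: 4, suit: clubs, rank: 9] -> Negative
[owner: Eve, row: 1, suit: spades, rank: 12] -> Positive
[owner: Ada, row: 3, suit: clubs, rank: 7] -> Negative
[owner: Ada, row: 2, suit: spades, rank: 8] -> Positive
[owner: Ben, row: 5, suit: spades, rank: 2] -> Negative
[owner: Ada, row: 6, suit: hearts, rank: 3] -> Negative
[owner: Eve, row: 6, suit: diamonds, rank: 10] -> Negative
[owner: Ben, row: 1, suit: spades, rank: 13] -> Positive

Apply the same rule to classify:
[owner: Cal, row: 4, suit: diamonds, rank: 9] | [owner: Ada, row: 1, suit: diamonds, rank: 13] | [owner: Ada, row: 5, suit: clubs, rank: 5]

Negative, Positive, Negative

The classifier is using: row ≤ 2.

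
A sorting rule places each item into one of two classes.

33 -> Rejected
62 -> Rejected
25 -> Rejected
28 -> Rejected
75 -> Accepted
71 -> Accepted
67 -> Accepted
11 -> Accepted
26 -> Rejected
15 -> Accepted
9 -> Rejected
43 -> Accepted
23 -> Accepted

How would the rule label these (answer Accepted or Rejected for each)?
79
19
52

Accepted, Accepted, Rejected

The distinguishing property — ≡ 3 (mod 4) — holds for all the 'Accepted' cases and none of the 'Rejected' cases.
79: 79 mod 4 = 3, matches → Accepted.
19: 19 mod 4 = 3, matches → Accepted.
52: 52 mod 4 = 0, fails this test → Rejected.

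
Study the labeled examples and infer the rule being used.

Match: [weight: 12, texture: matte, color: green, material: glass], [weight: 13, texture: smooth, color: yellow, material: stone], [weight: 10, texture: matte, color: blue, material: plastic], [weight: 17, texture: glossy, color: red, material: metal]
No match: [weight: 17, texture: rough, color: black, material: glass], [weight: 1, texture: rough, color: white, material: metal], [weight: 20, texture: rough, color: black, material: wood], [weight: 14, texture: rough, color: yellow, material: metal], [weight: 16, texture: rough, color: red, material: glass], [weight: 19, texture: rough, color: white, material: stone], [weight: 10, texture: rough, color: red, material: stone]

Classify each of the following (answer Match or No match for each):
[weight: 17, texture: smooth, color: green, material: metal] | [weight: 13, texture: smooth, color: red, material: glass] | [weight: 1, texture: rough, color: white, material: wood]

The rule appears to be: texture is not rough.
Match: [weight: 17, texture: smooth, color: green, material: metal], since texture is smooth.
Match: [weight: 13, texture: smooth, color: red, material: glass], since texture is smooth.
No match: [weight: 1, texture: rough, color: white, material: wood], since texture is rough.

Match, Match, No match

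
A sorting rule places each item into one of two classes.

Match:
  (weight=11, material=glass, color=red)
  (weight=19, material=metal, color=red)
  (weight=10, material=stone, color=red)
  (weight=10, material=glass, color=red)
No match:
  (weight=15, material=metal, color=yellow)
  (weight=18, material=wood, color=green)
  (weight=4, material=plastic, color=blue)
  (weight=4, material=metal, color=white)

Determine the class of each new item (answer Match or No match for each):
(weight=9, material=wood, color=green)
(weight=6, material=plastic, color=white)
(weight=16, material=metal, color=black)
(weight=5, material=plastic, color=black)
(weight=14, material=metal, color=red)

No match, No match, No match, No match, Match

A rule that fits every label: color is red — true of each 'Match' example, false of each 'No match' one.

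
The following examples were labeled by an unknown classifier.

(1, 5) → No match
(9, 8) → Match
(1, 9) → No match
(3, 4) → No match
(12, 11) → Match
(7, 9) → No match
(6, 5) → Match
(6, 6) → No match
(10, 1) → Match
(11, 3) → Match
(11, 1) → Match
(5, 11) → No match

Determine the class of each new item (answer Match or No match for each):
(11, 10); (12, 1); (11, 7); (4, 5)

Match, Match, Match, No match

'Match' ⟺ first > second.
Match: (11, 10), since 11 > 10. Match: (12, 1), since 12 > 1. Match: (11, 7), since 11 > 7. No match: (4, 5), since 4 < 5.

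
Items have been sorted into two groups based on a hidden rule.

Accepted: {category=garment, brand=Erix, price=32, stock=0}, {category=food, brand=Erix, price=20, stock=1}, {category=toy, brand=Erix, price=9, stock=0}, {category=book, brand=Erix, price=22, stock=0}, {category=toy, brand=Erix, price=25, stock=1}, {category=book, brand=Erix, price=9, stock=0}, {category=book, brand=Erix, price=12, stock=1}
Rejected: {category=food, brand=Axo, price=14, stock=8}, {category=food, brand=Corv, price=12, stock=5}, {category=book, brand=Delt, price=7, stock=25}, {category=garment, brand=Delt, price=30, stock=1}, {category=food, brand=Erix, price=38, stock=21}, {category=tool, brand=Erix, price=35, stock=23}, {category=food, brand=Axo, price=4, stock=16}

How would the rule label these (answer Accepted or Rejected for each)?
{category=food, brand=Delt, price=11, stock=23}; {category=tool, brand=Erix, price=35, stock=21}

The rule appears to be: brand is Erix AND stock ≤ 1.

Rejected, Rejected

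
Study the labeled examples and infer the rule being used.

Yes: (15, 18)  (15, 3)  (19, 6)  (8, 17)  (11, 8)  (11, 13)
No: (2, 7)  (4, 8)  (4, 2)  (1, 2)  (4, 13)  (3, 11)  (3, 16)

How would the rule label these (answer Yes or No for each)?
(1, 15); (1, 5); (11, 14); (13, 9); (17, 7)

No, No, Yes, Yes, Yes

The common property of the 'Yes' items is: first ≥ 6. No 'No' item has it.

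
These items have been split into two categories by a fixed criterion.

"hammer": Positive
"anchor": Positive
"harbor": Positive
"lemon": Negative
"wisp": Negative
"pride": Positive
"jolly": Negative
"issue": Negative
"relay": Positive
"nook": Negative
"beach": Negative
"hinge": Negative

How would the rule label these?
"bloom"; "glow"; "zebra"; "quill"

Negative, Negative, Positive, Negative

Rule: contains 'r'. This holds for each 'Positive' example and fails for each 'Negative' one.
"bloom": no 'r', doesn't match → Negative.
"glow": no 'r', doesn't match → Negative.
"zebra": has 'r', qualifies → Positive.
"quill": no 'r', doesn't match → Negative.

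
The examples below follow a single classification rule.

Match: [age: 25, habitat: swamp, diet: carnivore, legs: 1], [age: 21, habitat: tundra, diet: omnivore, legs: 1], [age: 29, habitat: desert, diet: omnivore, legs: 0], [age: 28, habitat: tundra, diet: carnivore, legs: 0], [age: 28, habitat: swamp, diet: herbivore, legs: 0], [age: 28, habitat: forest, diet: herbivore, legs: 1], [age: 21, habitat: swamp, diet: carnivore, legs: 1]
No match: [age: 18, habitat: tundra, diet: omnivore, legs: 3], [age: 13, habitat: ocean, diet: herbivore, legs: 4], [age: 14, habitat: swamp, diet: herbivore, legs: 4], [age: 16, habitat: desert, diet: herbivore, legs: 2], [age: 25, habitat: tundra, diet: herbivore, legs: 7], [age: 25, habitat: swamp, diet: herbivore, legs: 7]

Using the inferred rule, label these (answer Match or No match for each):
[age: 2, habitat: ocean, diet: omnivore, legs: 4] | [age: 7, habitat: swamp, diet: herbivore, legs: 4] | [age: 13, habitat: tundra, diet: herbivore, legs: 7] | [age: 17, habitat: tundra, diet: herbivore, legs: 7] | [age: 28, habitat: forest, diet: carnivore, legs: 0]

No match, No match, No match, No match, Match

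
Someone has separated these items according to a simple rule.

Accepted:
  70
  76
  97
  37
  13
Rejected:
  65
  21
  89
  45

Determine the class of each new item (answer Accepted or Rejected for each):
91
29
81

The distinguishing property — ≡ 1 (mod 3) — holds for all the 'Accepted' cases and none of the 'Rejected' cases.
Accepted: 91, since 91 mod 3 = 1.
Rejected: 29, since 29 mod 3 = 2.
Rejected: 81, since 81 mod 3 = 0.

Accepted, Rejected, Rejected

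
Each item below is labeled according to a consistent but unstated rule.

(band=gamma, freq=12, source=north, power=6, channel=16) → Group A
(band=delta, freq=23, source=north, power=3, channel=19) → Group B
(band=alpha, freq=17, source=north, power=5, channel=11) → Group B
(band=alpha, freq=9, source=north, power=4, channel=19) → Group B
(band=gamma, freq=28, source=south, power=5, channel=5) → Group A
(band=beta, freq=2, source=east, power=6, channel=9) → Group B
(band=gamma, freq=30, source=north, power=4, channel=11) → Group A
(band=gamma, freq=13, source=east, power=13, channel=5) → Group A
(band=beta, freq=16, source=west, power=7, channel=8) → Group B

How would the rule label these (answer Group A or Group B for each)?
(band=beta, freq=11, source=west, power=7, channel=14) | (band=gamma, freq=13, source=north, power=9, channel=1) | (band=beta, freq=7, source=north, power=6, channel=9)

Group B, Group A, Group B

A rule that fits every label: band is gamma — true of each 'Group A' example, false of each 'Group B' one.
(band=beta, freq=11, source=west, power=7, channel=14) — band is beta, hence Group B.
(band=gamma, freq=13, source=north, power=9, channel=1) — band is gamma, hence Group A.
(band=beta, freq=7, source=north, power=6, channel=9) — band is beta, hence Group B.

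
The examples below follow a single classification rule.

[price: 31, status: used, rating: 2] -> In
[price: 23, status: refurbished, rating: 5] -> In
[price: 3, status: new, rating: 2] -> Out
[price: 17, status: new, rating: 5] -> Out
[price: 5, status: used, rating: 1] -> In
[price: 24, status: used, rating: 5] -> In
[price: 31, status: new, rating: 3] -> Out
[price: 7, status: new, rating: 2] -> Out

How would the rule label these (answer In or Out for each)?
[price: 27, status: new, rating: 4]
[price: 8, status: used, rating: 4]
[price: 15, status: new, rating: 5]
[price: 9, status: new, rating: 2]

The simplest hypothesis consistent with all the labels is: status is not new.

Out, In, Out, Out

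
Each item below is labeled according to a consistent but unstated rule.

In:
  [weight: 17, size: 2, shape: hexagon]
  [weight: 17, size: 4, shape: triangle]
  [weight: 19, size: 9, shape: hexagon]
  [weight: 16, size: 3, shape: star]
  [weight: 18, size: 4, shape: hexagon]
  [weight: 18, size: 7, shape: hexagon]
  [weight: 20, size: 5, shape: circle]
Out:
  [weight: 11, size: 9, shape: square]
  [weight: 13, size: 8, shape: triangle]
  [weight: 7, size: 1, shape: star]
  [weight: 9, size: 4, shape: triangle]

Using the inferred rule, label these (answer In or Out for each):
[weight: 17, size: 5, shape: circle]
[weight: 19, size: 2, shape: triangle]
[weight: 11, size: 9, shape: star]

In, In, Out

The classifier is using: weight ≥ 16.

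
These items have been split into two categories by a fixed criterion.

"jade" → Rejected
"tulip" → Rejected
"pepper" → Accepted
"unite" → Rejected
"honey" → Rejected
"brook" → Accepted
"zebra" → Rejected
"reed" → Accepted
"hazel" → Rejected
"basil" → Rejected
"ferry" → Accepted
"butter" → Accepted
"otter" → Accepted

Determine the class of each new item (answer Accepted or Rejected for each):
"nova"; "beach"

Rejected, Rejected

The common property of the 'Accepted' items is: has a double letter. No 'Rejected' item has it.
"nova": no doubled letter — doesn't match, so Rejected.
"beach": no doubled letter — doesn't match, so Rejected.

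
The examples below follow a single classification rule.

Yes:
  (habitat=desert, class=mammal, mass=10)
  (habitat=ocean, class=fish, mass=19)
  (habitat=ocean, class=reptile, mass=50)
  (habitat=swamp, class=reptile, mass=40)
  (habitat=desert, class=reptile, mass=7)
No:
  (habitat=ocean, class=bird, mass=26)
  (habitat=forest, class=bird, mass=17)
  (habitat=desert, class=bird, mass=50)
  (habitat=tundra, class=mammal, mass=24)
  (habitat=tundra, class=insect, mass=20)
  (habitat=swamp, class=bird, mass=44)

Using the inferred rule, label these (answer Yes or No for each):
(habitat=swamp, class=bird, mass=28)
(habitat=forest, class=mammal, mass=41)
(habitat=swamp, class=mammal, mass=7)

No, Yes, Yes

Rule: class is not bird AND habitat is not tundra. This holds for each 'Yes' example and fails for each 'No' one.
No: (habitat=swamp, class=bird, mass=28), since class is bird, habitat is swamp.
Yes: (habitat=forest, class=mammal, mass=41), since class is mammal, habitat is forest.
Yes: (habitat=swamp, class=mammal, mass=7), since class is mammal, habitat is swamp.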